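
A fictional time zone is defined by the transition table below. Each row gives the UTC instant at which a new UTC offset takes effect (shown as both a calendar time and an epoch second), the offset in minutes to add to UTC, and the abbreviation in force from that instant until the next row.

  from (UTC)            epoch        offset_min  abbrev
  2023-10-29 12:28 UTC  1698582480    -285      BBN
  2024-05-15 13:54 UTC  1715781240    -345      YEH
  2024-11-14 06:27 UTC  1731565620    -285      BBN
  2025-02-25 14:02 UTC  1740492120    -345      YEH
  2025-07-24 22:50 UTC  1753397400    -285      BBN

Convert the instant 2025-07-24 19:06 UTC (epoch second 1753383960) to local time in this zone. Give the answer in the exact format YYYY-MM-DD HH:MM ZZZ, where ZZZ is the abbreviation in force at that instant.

2025-07-24 13:21 YEH

Query: 2025-07-24 19:06 UTC
Rule 4/5 (YEH, -05:45): 2025-02-25 14:02 UTC ≤ query < 2025-07-24 22:50 UTC
19·60 + 6 - 345 = 801 min
801 = 0·1440 + 801; 801 = 13·60 + 21 → 13:21, same day
→ 2025-07-24 13:21 YEH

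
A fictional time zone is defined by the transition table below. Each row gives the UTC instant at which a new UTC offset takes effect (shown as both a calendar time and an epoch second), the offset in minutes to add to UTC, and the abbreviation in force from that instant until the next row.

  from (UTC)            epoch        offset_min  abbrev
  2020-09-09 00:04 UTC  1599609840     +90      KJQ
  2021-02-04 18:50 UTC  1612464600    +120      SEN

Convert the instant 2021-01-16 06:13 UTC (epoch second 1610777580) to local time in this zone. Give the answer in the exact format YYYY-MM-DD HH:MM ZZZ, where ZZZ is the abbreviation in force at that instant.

2021-01-16 07:43 KJQ

Query: 2021-01-16 06:13 UTC
Rule 1/2 (KJQ, +01:30): 2020-09-09 00:04 UTC ≤ query < 2021-02-04 18:50 UTC
6·60 + 13 + 90 = 463 min
463 = 0·1440 + 463; 463 = 7·60 + 43 → 07:43, same day
→ 2021-01-16 07:43 KJQ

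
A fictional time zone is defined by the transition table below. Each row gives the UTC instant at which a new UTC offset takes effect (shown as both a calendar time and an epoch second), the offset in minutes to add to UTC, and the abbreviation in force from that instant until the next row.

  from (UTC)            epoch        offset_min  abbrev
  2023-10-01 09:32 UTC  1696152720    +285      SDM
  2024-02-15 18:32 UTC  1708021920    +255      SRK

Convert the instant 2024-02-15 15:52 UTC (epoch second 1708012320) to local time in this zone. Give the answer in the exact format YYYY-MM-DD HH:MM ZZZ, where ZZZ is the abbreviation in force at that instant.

2024-02-15 20:37 SDM

Query: 2024-02-15 15:52 UTC
Rule 1/2 (SDM, +04:45): 2023-10-01 09:32 UTC ≤ query < 2024-02-15 18:32 UTC
15·60 + 52 + 285 = 1237 min
1237 = 0·1440 + 1237; 1237 = 20·60 + 37 → 20:37, same day
→ 2024-02-15 20:37 SDM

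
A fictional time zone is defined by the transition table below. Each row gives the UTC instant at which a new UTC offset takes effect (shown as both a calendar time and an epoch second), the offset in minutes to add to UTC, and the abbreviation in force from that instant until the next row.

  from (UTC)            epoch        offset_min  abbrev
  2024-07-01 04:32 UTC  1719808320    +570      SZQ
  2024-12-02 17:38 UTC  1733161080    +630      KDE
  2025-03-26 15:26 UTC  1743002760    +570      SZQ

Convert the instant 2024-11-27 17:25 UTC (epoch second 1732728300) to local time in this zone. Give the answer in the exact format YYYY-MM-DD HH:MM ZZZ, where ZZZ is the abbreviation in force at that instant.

Query: 2024-11-27 17:25 UTC
Rule 1/3 (SZQ, +09:30): 2024-07-01 04:32 UTC ≤ query < 2024-12-02 17:38 UTC
17·60 + 25 + 570 = 1615 min
1615 = 1·1440 + 175; 175 = 2·60 + 55 → 02:55, 2024-11-27 + 1 day = 2024-11-28
→ 2024-11-28 02:55 SZQ

2024-11-28 02:55 SZQ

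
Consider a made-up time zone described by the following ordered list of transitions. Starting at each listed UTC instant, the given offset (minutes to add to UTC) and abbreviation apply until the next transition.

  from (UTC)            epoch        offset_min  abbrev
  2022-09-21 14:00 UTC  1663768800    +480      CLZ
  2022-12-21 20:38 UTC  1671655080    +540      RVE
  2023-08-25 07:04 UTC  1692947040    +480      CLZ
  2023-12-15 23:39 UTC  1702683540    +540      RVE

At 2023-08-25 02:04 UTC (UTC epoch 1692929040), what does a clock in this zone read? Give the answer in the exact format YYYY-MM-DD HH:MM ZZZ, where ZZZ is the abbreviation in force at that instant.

2023-08-25 11:04 RVE

Query: 2023-08-25 02:04 UTC
Rule 2/4 (RVE, +09:00): 2022-12-21 20:38 UTC ≤ query < 2023-08-25 07:04 UTC
2·60 + 4 + 540 = 664 min
664 = 0·1440 + 664; 664 = 11·60 + 4 → 11:04, same day
→ 2023-08-25 11:04 RVE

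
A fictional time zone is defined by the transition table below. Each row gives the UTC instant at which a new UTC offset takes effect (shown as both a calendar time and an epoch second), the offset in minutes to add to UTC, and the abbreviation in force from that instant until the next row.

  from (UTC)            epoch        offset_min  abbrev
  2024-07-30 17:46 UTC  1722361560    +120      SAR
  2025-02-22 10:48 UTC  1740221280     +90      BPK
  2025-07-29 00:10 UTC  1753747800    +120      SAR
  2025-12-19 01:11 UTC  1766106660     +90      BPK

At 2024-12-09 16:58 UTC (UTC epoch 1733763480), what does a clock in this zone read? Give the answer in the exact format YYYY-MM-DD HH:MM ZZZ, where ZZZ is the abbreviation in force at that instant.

Query: 2024-12-09 16:58 UTC
Rule 1/4 (SAR, +02:00): 2024-07-30 17:46 UTC ≤ query < 2025-02-22 10:48 UTC
16·60 + 58 + 120 = 1138 min
1138 = 0·1440 + 1138; 1138 = 18·60 + 58 → 18:58, same day
→ 2024-12-09 18:58 SAR

2024-12-09 18:58 SAR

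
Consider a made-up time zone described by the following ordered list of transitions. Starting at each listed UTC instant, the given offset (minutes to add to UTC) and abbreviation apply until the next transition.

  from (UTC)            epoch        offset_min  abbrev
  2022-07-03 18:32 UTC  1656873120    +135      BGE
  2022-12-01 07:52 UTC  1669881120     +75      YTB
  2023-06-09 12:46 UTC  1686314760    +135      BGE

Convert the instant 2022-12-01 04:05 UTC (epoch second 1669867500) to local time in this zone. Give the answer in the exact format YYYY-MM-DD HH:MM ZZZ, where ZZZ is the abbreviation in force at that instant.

Query: 2022-12-01 04:05 UTC
Rule 1/3 (BGE, +02:15): 2022-07-03 18:32 UTC ≤ query < 2022-12-01 07:52 UTC
4·60 + 5 + 135 = 380 min
380 = 0·1440 + 380; 380 = 6·60 + 20 → 06:20, same day
→ 2022-12-01 06:20 BGE

2022-12-01 06:20 BGE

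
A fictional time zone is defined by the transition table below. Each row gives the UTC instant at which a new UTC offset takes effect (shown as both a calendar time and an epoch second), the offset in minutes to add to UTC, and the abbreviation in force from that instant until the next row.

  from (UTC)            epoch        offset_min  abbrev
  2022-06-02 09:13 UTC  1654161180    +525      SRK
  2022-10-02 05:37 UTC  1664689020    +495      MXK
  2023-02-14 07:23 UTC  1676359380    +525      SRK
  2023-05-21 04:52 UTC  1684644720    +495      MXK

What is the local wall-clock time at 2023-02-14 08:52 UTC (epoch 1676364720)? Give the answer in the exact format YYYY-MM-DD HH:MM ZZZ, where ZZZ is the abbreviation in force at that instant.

Query: 2023-02-14 08:52 UTC
Rule 3/4 (SRK, +08:45): 2023-02-14 07:23 UTC ≤ query < 2023-05-21 04:52 UTC
8·60 + 52 + 525 = 1057 min
1057 = 0·1440 + 1057; 1057 = 17·60 + 37 → 17:37, same day
→ 2023-02-14 17:37 SRK

2023-02-14 17:37 SRK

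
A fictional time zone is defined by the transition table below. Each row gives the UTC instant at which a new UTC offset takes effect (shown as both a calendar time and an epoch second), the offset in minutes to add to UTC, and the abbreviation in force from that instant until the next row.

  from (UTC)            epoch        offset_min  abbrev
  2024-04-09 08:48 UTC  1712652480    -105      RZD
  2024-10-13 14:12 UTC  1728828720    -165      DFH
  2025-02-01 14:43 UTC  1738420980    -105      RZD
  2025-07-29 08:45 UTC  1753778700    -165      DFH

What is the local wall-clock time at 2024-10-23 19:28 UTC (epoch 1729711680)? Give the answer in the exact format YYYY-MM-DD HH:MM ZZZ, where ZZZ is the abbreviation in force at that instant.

Query: 2024-10-23 19:28 UTC
Rule 2/4 (DFH, -02:45): 2024-10-13 14:12 UTC ≤ query < 2025-02-01 14:43 UTC
19·60 + 28 - 165 = 1003 min
1003 = 0·1440 + 1003; 1003 = 16·60 + 43 → 16:43, same day
→ 2024-10-23 16:43 DFH

2024-10-23 16:43 DFH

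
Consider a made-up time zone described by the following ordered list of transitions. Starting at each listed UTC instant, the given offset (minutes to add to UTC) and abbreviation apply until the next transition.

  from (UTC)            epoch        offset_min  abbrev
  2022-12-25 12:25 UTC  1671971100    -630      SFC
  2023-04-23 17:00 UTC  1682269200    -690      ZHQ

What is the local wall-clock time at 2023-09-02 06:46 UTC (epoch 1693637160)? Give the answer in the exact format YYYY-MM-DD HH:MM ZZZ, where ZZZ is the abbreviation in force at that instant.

Query: 2023-09-02 06:46 UTC
Rule 2/2 (ZHQ, -11:30): 2023-04-23 17:00 UTC ≤ query < +∞
6·60 + 46 - 690 = -284 min
-284 = -1·1440 + 1156; 1156 = 19·60 + 16 → 19:16, 2023-09-02 - 1 day = 2023-09-01
→ 2023-09-01 19:16 ZHQ

2023-09-01 19:16 ZHQ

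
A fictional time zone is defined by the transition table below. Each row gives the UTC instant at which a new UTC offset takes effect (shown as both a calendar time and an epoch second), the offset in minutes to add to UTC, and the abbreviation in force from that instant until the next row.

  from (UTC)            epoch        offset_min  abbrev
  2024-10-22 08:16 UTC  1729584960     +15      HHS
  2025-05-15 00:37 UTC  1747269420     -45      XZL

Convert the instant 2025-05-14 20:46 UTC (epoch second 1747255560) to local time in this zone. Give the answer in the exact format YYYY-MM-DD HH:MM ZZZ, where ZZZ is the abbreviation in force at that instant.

2025-05-14 21:01 HHS

Query: 2025-05-14 20:46 UTC
Rule 1/2 (HHS, +00:15): 2024-10-22 08:16 UTC ≤ query < 2025-05-15 00:37 UTC
20·60 + 46 + 15 = 1261 min
1261 = 0·1440 + 1261; 1261 = 21·60 + 1 → 21:01, same day
→ 2025-05-14 21:01 HHS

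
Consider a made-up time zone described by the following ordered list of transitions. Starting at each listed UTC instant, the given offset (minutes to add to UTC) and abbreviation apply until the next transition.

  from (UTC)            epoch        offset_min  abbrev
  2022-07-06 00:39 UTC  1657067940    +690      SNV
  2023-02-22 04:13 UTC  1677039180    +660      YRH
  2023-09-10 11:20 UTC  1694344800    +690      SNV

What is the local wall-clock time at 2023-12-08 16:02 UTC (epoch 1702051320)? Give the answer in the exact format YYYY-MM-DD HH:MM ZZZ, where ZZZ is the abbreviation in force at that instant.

2023-12-09 03:32 SNV

Query: 2023-12-08 16:02 UTC
Rule 3/3 (SNV, +11:30): 2023-09-10 11:20 UTC ≤ query < +∞
16·60 + 2 + 690 = 1652 min
1652 = 1·1440 + 212; 212 = 3·60 + 32 → 03:32, 2023-12-08 + 1 day = 2023-12-09
→ 2023-12-09 03:32 SNV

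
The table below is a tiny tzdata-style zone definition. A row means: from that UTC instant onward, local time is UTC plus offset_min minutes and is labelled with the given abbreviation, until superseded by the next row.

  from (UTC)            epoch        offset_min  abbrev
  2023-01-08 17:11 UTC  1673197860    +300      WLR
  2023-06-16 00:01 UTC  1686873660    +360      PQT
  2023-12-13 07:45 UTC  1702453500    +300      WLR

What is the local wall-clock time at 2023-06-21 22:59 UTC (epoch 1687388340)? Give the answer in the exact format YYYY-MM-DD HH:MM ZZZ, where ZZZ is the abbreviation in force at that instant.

2023-06-22 04:59 PQT

Query: 2023-06-21 22:59 UTC
Rule 2/3 (PQT, +06:00): 2023-06-16 00:01 UTC ≤ query < 2023-12-13 07:45 UTC
22·60 + 59 + 360 = 1739 min
1739 = 1·1440 + 299; 299 = 4·60 + 59 → 04:59, 2023-06-21 + 1 day = 2023-06-22
→ 2023-06-22 04:59 PQT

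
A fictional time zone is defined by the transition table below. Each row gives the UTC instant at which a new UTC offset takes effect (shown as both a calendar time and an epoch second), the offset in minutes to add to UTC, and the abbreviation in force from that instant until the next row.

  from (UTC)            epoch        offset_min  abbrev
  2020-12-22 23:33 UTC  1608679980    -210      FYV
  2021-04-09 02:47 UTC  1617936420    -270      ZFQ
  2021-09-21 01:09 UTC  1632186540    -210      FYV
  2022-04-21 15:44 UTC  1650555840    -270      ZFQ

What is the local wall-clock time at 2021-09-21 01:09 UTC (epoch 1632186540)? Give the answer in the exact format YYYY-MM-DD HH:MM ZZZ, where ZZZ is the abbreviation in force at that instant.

Query: 2021-09-21 01:09 UTC
Rule 3/4 (FYV, -03:30): 2021-09-21 01:09 UTC ≤ query < 2022-04-21 15:44 UTC
1·60 + 9 - 210 = -141 min
-141 = -1·1440 + 1299; 1299 = 21·60 + 39 → 21:39, 2021-09-21 - 1 day = 2021-09-20
→ 2021-09-20 21:39 FYV

2021-09-20 21:39 FYV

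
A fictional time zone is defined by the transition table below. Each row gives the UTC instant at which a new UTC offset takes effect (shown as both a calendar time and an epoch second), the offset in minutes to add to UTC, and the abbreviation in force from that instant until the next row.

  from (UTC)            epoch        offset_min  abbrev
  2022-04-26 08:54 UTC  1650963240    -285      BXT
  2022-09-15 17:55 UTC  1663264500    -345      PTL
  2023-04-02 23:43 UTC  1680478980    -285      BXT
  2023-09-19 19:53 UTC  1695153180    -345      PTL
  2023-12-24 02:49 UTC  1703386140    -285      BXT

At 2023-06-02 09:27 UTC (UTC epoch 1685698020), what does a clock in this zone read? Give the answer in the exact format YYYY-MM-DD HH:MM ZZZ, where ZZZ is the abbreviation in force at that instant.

Query: 2023-06-02 09:27 UTC
Rule 3/5 (BXT, -04:45): 2023-04-02 23:43 UTC ≤ query < 2023-09-19 19:53 UTC
9·60 + 27 - 285 = 282 min
282 = 0·1440 + 282; 282 = 4·60 + 42 → 04:42, same day
→ 2023-06-02 04:42 BXT

2023-06-02 04:42 BXT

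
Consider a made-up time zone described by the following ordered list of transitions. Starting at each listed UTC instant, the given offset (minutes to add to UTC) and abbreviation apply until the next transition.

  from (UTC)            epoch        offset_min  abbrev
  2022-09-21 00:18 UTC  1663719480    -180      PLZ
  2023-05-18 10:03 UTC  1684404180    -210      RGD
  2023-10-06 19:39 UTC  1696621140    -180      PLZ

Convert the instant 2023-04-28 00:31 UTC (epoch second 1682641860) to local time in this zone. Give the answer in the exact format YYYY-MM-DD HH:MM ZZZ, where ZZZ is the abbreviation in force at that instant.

Query: 2023-04-28 00:31 UTC
Rule 1/3 (PLZ, -03:00): 2022-09-21 00:18 UTC ≤ query < 2023-05-18 10:03 UTC
0·60 + 31 - 180 = -149 min
-149 = -1·1440 + 1291; 1291 = 21·60 + 31 → 21:31, 2023-04-28 - 1 day = 2023-04-27
→ 2023-04-27 21:31 PLZ

2023-04-27 21:31 PLZ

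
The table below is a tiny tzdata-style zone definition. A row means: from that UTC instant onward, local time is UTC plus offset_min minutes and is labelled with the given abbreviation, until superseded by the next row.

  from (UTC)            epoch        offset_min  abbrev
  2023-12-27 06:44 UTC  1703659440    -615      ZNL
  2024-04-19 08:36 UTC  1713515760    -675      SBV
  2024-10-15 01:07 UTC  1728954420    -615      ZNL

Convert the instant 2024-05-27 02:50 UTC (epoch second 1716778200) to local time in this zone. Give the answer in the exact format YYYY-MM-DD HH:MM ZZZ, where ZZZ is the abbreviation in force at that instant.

2024-05-26 15:35 SBV

Query: 2024-05-27 02:50 UTC
Rule 2/3 (SBV, -11:15): 2024-04-19 08:36 UTC ≤ query < 2024-10-15 01:07 UTC
2·60 + 50 - 675 = -505 min
-505 = -1·1440 + 935; 935 = 15·60 + 35 → 15:35, 2024-05-27 - 1 day = 2024-05-26
→ 2024-05-26 15:35 SBV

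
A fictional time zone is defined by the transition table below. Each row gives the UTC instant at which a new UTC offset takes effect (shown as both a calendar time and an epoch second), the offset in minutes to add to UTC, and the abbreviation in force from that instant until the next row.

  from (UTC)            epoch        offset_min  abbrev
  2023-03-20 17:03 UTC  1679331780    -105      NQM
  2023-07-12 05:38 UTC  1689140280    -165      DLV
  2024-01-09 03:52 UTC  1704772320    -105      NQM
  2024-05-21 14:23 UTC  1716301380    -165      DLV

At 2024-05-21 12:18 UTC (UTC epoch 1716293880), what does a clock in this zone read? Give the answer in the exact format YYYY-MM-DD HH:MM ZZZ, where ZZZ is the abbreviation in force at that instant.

Query: 2024-05-21 12:18 UTC
Rule 3/4 (NQM, -01:45): 2024-01-09 03:52 UTC ≤ query < 2024-05-21 14:23 UTC
12·60 + 18 - 105 = 633 min
633 = 0·1440 + 633; 633 = 10·60 + 33 → 10:33, same day
→ 2024-05-21 10:33 NQM

2024-05-21 10:33 NQM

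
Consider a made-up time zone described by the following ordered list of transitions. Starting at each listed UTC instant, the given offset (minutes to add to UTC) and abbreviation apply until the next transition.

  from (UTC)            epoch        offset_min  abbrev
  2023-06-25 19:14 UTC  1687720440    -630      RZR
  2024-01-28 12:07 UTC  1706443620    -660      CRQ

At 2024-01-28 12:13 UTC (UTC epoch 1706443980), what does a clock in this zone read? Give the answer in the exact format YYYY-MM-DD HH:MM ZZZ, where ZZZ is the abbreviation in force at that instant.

Query: 2024-01-28 12:13 UTC
Rule 2/2 (CRQ, -11:00): 2024-01-28 12:07 UTC ≤ query < +∞
12·60 + 13 - 660 = 73 min
73 = 0·1440 + 73; 73 = 1·60 + 13 → 01:13, same day
→ 2024-01-28 01:13 CRQ

2024-01-28 01:13 CRQ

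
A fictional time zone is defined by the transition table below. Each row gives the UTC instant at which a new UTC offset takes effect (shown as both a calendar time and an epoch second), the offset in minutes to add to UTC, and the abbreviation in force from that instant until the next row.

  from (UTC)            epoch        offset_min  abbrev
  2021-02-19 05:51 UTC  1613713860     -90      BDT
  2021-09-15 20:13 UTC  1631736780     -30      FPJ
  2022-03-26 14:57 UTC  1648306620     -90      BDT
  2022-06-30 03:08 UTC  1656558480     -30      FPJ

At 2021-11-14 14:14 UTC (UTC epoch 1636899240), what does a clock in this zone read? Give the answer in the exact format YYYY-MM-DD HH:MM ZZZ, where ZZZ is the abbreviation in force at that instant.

2021-11-14 13:44 FPJ

Query: 2021-11-14 14:14 UTC
Rule 2/4 (FPJ, -00:30): 2021-09-15 20:13 UTC ≤ query < 2022-03-26 14:57 UTC
14·60 + 14 - 30 = 824 min
824 = 0·1440 + 824; 824 = 13·60 + 44 → 13:44, same day
→ 2021-11-14 13:44 FPJ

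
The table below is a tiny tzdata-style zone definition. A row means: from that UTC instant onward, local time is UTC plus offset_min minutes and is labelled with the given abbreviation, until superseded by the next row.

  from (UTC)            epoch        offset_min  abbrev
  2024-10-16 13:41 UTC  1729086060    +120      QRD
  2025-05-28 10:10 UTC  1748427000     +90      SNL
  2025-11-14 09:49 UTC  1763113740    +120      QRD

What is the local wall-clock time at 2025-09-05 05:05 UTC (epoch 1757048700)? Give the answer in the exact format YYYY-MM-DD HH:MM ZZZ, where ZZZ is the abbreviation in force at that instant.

2025-09-05 06:35 SNL

Query: 2025-09-05 05:05 UTC
Rule 2/3 (SNL, +01:30): 2025-05-28 10:10 UTC ≤ query < 2025-11-14 09:49 UTC
5·60 + 5 + 90 = 395 min
395 = 0·1440 + 395; 395 = 6·60 + 35 → 06:35, same day
→ 2025-09-05 06:35 SNL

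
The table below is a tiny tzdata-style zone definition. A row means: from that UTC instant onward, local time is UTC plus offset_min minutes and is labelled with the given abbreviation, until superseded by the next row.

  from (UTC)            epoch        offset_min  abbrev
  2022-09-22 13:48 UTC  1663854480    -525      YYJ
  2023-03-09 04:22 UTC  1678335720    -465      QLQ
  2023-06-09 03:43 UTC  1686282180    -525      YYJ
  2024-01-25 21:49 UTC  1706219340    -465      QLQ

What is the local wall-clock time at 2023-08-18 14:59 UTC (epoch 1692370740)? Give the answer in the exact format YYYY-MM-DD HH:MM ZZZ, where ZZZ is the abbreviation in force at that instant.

2023-08-18 06:14 YYJ

Query: 2023-08-18 14:59 UTC
Rule 3/4 (YYJ, -08:45): 2023-06-09 03:43 UTC ≤ query < 2024-01-25 21:49 UTC
14·60 + 59 - 525 = 374 min
374 = 0·1440 + 374; 374 = 6·60 + 14 → 06:14, same day
→ 2023-08-18 06:14 YYJ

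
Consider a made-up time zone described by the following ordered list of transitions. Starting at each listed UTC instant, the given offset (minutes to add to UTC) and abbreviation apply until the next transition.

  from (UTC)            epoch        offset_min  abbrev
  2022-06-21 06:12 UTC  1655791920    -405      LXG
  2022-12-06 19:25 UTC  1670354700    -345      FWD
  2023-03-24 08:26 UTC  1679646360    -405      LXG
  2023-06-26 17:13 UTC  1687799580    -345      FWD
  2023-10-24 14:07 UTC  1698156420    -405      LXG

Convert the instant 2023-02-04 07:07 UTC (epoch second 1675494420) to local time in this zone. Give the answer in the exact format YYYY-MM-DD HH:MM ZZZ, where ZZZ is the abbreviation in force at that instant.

2023-02-04 01:22 FWD

Query: 2023-02-04 07:07 UTC
Rule 2/5 (FWD, -05:45): 2022-12-06 19:25 UTC ≤ query < 2023-03-24 08:26 UTC
7·60 + 7 - 345 = 82 min
82 = 0·1440 + 82; 82 = 1·60 + 22 → 01:22, same day
→ 2023-02-04 01:22 FWD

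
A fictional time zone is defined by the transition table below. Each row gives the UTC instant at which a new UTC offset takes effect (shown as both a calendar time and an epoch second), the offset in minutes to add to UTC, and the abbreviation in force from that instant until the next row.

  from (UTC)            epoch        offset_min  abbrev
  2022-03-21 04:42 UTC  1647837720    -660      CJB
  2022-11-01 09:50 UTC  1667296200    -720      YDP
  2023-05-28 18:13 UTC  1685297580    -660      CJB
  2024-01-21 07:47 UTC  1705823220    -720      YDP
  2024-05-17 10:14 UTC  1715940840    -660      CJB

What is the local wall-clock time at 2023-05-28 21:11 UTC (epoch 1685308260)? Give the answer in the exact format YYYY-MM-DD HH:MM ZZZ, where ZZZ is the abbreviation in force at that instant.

Query: 2023-05-28 21:11 UTC
Rule 3/5 (CJB, -11:00): 2023-05-28 18:13 UTC ≤ query < 2024-01-21 07:47 UTC
21·60 + 11 - 660 = 611 min
611 = 0·1440 + 611; 611 = 10·60 + 11 → 10:11, same day
→ 2023-05-28 10:11 CJB

2023-05-28 10:11 CJB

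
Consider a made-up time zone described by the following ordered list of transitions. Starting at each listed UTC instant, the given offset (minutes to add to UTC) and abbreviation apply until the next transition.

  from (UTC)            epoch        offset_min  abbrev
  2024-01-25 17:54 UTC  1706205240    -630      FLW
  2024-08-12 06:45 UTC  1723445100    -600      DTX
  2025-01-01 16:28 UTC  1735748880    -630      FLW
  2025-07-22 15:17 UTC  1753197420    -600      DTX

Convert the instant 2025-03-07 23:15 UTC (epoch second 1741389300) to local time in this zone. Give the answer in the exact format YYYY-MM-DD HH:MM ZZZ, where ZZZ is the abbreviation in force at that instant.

Query: 2025-03-07 23:15 UTC
Rule 3/4 (FLW, -10:30): 2025-01-01 16:28 UTC ≤ query < 2025-07-22 15:17 UTC
23·60 + 15 - 630 = 765 min
765 = 0·1440 + 765; 765 = 12·60 + 45 → 12:45, same day
→ 2025-03-07 12:45 FLW

2025-03-07 12:45 FLW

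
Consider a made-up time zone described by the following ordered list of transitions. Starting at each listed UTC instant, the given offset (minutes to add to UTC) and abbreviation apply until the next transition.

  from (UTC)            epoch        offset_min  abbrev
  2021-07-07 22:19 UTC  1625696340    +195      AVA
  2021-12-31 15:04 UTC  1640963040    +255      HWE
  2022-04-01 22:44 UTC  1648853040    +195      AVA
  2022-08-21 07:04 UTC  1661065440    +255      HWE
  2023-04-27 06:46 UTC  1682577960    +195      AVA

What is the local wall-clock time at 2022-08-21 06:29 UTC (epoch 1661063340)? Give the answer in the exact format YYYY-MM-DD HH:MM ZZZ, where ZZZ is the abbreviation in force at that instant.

2022-08-21 09:44 AVA

Query: 2022-08-21 06:29 UTC
Rule 3/5 (AVA, +03:15): 2022-04-01 22:44 UTC ≤ query < 2022-08-21 07:04 UTC
6·60 + 29 + 195 = 584 min
584 = 0·1440 + 584; 584 = 9·60 + 44 → 09:44, same day
→ 2022-08-21 09:44 AVA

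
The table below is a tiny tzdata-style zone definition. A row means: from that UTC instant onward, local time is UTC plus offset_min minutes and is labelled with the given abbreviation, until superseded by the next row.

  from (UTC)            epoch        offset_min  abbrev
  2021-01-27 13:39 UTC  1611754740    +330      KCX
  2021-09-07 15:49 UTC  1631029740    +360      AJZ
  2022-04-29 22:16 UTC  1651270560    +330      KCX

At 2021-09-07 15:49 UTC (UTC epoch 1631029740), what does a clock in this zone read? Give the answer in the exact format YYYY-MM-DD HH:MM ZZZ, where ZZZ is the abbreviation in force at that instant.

Query: 2021-09-07 15:49 UTC
Rule 2/3 (AJZ, +06:00): 2021-09-07 15:49 UTC ≤ query < 2022-04-29 22:16 UTC
15·60 + 49 + 360 = 1309 min
1309 = 0·1440 + 1309; 1309 = 21·60 + 49 → 21:49, same day
→ 2021-09-07 21:49 AJZ

2021-09-07 21:49 AJZ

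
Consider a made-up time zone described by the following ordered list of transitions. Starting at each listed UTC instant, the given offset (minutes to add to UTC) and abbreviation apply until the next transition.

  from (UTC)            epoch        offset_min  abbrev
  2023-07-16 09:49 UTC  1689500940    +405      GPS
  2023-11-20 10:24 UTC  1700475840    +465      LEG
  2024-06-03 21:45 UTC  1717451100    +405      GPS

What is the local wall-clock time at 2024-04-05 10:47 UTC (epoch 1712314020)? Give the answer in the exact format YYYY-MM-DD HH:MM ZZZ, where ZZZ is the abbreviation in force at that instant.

2024-04-05 18:32 LEG

Query: 2024-04-05 10:47 UTC
Rule 2/3 (LEG, +07:45): 2023-11-20 10:24 UTC ≤ query < 2024-06-03 21:45 UTC
10·60 + 47 + 465 = 1112 min
1112 = 0·1440 + 1112; 1112 = 18·60 + 32 → 18:32, same day
→ 2024-04-05 18:32 LEG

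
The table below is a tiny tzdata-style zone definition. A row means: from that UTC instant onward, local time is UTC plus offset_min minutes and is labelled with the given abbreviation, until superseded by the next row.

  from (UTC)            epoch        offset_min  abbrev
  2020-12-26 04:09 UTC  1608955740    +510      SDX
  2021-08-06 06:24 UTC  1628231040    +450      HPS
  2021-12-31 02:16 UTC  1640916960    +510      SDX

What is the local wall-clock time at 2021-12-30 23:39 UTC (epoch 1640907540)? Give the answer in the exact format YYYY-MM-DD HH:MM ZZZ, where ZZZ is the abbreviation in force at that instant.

2021-12-31 07:09 HPS

Query: 2021-12-30 23:39 UTC
Rule 2/3 (HPS, +07:30): 2021-08-06 06:24 UTC ≤ query < 2021-12-31 02:16 UTC
23·60 + 39 + 450 = 1869 min
1869 = 1·1440 + 429; 429 = 7·60 + 9 → 07:09, 2021-12-30 + 1 day = 2021-12-31
→ 2021-12-31 07:09 HPS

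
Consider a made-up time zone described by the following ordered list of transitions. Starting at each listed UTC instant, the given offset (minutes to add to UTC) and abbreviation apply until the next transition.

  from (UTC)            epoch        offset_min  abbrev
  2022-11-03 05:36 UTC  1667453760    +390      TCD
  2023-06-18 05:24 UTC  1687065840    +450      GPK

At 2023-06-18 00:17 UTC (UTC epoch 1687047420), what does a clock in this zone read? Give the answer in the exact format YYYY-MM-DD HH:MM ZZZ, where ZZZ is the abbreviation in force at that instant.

2023-06-18 06:47 TCD

Query: 2023-06-18 00:17 UTC
Rule 1/2 (TCD, +06:30): 2022-11-03 05:36 UTC ≤ query < 2023-06-18 05:24 UTC
0·60 + 17 + 390 = 407 min
407 = 0·1440 + 407; 407 = 6·60 + 47 → 06:47, same day
→ 2023-06-18 06:47 TCD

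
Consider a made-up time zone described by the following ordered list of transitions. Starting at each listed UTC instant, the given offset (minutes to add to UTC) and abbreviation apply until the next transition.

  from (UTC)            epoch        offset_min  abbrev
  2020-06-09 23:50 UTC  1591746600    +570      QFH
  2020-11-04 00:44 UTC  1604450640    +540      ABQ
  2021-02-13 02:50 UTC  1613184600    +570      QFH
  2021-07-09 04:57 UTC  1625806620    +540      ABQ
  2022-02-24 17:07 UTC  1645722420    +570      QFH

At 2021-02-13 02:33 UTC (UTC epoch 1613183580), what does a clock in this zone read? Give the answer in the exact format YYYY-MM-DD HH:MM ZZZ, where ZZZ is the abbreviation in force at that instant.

Query: 2021-02-13 02:33 UTC
Rule 2/5 (ABQ, +09:00): 2020-11-04 00:44 UTC ≤ query < 2021-02-13 02:50 UTC
2·60 + 33 + 540 = 693 min
693 = 0·1440 + 693; 693 = 11·60 + 33 → 11:33, same day
→ 2021-02-13 11:33 ABQ

2021-02-13 11:33 ABQ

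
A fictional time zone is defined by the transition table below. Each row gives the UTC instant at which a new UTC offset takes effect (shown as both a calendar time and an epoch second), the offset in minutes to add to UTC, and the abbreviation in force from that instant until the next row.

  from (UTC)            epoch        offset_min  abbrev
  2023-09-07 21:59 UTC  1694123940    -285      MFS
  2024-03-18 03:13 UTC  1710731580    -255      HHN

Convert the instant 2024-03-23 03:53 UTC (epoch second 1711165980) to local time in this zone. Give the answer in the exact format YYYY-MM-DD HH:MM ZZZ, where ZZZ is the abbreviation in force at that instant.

Query: 2024-03-23 03:53 UTC
Rule 2/2 (HHN, -04:15): 2024-03-18 03:13 UTC ≤ query < +∞
3·60 + 53 - 255 = -22 min
-22 = -1·1440 + 1418; 1418 = 23·60 + 38 → 23:38, 2024-03-23 - 1 day = 2024-03-22
→ 2024-03-22 23:38 HHN

2024-03-22 23:38 HHN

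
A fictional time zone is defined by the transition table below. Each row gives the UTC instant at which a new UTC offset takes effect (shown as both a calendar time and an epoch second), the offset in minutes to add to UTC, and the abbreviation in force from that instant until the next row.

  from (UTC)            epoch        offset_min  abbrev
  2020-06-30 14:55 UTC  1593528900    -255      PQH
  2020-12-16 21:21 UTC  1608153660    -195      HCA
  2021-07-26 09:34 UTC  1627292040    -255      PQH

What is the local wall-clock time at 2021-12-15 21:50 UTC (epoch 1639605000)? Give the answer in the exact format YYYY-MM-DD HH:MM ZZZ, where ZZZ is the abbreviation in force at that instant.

Query: 2021-12-15 21:50 UTC
Rule 3/3 (PQH, -04:15): 2021-07-26 09:34 UTC ≤ query < +∞
21·60 + 50 - 255 = 1055 min
1055 = 0·1440 + 1055; 1055 = 17·60 + 35 → 17:35, same day
→ 2021-12-15 17:35 PQH

2021-12-15 17:35 PQH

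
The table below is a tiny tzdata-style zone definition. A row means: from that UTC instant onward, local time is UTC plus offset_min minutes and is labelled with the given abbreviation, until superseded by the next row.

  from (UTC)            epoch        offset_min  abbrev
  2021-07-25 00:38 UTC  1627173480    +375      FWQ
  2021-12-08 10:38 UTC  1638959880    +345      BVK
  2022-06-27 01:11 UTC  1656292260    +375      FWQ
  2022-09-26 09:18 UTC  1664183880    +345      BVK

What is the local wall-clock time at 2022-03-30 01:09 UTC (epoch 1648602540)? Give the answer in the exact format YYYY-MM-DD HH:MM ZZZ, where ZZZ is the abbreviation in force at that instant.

Query: 2022-03-30 01:09 UTC
Rule 2/4 (BVK, +05:45): 2021-12-08 10:38 UTC ≤ query < 2022-06-27 01:11 UTC
1·60 + 9 + 345 = 414 min
414 = 0·1440 + 414; 414 = 6·60 + 54 → 06:54, same day
→ 2022-03-30 06:54 BVK

2022-03-30 06:54 BVK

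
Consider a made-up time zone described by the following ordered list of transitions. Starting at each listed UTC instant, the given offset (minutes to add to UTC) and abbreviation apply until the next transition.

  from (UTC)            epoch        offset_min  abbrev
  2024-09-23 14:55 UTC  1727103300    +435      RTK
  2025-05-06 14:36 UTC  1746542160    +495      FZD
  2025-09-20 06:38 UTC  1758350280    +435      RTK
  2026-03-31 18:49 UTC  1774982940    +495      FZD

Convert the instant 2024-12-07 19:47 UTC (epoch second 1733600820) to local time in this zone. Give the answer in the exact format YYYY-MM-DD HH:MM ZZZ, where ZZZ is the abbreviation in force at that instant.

Query: 2024-12-07 19:47 UTC
Rule 1/4 (RTK, +07:15): 2024-09-23 14:55 UTC ≤ query < 2025-05-06 14:36 UTC
19·60 + 47 + 435 = 1622 min
1622 = 1·1440 + 182; 182 = 3·60 + 2 → 03:02, 2024-12-07 + 1 day = 2024-12-08
→ 2024-12-08 03:02 RTK

2024-12-08 03:02 RTK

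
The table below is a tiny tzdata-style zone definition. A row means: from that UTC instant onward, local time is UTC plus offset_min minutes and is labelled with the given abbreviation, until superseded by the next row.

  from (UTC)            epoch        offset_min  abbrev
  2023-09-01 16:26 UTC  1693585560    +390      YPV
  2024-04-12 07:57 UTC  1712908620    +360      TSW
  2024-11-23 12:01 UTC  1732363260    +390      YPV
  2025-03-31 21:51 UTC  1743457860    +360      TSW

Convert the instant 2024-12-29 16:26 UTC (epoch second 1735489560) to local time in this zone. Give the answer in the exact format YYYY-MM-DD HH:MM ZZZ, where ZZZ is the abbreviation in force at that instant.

2024-12-29 22:56 YPV

Query: 2024-12-29 16:26 UTC
Rule 3/4 (YPV, +06:30): 2024-11-23 12:01 UTC ≤ query < 2025-03-31 21:51 UTC
16·60 + 26 + 390 = 1376 min
1376 = 0·1440 + 1376; 1376 = 22·60 + 56 → 22:56, same day
→ 2024-12-29 22:56 YPV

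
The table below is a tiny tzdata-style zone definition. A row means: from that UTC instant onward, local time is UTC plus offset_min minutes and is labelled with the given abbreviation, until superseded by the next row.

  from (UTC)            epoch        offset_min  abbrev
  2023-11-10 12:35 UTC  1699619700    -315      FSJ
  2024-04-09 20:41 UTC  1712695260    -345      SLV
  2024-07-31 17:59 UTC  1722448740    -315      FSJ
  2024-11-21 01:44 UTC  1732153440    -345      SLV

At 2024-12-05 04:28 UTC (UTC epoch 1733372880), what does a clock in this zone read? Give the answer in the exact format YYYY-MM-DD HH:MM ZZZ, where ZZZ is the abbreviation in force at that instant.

Query: 2024-12-05 04:28 UTC
Rule 4/4 (SLV, -05:45): 2024-11-21 01:44 UTC ≤ query < +∞
4·60 + 28 - 345 = -77 min
-77 = -1·1440 + 1363; 1363 = 22·60 + 43 → 22:43, 2024-12-05 - 1 day = 2024-12-04
→ 2024-12-04 22:43 SLV

2024-12-04 22:43 SLV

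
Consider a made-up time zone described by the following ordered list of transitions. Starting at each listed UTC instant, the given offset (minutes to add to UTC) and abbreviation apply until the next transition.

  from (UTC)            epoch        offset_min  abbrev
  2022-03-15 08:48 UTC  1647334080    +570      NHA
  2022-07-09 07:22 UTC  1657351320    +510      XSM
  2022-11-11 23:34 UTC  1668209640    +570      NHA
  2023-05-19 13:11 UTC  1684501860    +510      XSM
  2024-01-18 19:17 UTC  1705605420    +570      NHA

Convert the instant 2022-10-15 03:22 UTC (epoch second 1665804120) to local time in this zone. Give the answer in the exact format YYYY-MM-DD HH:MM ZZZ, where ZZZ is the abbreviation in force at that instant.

Query: 2022-10-15 03:22 UTC
Rule 2/5 (XSM, +08:30): 2022-07-09 07:22 UTC ≤ query < 2022-11-11 23:34 UTC
3·60 + 22 + 510 = 712 min
712 = 0·1440 + 712; 712 = 11·60 + 52 → 11:52, same day
→ 2022-10-15 11:52 XSM

2022-10-15 11:52 XSM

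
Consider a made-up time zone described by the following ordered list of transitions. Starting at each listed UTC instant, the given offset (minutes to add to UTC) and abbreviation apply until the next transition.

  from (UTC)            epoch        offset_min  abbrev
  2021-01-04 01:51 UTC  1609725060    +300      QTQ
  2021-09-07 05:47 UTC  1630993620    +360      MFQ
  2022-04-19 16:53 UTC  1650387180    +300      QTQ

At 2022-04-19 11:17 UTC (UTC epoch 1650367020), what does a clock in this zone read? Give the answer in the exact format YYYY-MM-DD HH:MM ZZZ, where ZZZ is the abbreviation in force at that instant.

Query: 2022-04-19 11:17 UTC
Rule 2/3 (MFQ, +06:00): 2021-09-07 05:47 UTC ≤ query < 2022-04-19 16:53 UTC
11·60 + 17 + 360 = 1037 min
1037 = 0·1440 + 1037; 1037 = 17·60 + 17 → 17:17, same day
→ 2022-04-19 17:17 MFQ

2022-04-19 17:17 MFQ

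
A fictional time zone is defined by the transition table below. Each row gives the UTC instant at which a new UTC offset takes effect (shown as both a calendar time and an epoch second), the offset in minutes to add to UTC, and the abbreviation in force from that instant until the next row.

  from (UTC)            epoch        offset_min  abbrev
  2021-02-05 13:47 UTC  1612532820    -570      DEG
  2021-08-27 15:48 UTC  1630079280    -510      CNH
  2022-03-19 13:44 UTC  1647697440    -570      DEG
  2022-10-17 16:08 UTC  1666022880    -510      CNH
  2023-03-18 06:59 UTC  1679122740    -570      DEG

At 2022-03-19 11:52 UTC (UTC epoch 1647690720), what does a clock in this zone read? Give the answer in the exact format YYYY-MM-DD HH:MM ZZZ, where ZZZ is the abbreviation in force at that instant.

Query: 2022-03-19 11:52 UTC
Rule 2/5 (CNH, -08:30): 2021-08-27 15:48 UTC ≤ query < 2022-03-19 13:44 UTC
11·60 + 52 - 510 = 202 min
202 = 0·1440 + 202; 202 = 3·60 + 22 → 03:22, same day
→ 2022-03-19 03:22 CNH

2022-03-19 03:22 CNH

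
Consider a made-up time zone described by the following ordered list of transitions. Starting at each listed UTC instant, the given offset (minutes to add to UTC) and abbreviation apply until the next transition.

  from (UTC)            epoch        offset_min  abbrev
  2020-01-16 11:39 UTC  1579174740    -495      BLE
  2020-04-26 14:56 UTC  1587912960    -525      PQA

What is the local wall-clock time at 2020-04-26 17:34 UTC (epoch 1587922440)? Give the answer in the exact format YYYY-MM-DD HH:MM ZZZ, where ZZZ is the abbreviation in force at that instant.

Query: 2020-04-26 17:34 UTC
Rule 2/2 (PQA, -08:45): 2020-04-26 14:56 UTC ≤ query < +∞
17·60 + 34 - 525 = 529 min
529 = 0·1440 + 529; 529 = 8·60 + 49 → 08:49, same day
→ 2020-04-26 08:49 PQA

2020-04-26 08:49 PQA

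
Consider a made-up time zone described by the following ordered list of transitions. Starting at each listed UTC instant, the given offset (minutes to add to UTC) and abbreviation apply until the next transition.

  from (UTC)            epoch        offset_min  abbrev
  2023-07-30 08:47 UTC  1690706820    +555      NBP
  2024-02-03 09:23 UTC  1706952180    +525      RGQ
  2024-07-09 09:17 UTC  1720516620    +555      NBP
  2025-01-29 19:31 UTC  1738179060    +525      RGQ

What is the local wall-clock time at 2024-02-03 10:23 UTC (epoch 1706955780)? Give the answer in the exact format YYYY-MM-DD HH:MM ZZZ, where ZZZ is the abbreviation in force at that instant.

Query: 2024-02-03 10:23 UTC
Rule 2/4 (RGQ, +08:45): 2024-02-03 09:23 UTC ≤ query < 2024-07-09 09:17 UTC
10·60 + 23 + 525 = 1148 min
1148 = 0·1440 + 1148; 1148 = 19·60 + 8 → 19:08, same day
→ 2024-02-03 19:08 RGQ

2024-02-03 19:08 RGQ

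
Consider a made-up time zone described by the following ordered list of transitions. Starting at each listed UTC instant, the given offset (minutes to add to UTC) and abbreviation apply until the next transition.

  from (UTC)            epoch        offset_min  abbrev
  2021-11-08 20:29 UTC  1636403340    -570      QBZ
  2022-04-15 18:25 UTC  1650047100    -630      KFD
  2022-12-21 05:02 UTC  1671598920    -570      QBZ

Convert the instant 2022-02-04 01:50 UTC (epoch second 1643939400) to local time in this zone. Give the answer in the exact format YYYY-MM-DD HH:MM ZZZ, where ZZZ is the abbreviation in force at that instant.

2022-02-03 16:20 QBZ

Query: 2022-02-04 01:50 UTC
Rule 1/3 (QBZ, -09:30): 2021-11-08 20:29 UTC ≤ query < 2022-04-15 18:25 UTC
1·60 + 50 - 570 = -460 min
-460 = -1·1440 + 980; 980 = 16·60 + 20 → 16:20, 2022-02-04 - 1 day = 2022-02-03
→ 2022-02-03 16:20 QBZ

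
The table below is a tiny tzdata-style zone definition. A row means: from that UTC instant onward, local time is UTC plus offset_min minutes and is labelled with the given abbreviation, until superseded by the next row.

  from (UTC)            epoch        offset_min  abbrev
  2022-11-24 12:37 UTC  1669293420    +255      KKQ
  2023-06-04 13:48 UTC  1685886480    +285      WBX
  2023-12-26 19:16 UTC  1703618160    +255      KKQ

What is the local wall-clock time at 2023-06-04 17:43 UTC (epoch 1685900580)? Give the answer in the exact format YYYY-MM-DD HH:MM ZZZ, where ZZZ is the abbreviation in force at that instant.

2023-06-04 22:28 WBX

Query: 2023-06-04 17:43 UTC
Rule 2/3 (WBX, +04:45): 2023-06-04 13:48 UTC ≤ query < 2023-12-26 19:16 UTC
17·60 + 43 + 285 = 1348 min
1348 = 0·1440 + 1348; 1348 = 22·60 + 28 → 22:28, same day
→ 2023-06-04 22:28 WBX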